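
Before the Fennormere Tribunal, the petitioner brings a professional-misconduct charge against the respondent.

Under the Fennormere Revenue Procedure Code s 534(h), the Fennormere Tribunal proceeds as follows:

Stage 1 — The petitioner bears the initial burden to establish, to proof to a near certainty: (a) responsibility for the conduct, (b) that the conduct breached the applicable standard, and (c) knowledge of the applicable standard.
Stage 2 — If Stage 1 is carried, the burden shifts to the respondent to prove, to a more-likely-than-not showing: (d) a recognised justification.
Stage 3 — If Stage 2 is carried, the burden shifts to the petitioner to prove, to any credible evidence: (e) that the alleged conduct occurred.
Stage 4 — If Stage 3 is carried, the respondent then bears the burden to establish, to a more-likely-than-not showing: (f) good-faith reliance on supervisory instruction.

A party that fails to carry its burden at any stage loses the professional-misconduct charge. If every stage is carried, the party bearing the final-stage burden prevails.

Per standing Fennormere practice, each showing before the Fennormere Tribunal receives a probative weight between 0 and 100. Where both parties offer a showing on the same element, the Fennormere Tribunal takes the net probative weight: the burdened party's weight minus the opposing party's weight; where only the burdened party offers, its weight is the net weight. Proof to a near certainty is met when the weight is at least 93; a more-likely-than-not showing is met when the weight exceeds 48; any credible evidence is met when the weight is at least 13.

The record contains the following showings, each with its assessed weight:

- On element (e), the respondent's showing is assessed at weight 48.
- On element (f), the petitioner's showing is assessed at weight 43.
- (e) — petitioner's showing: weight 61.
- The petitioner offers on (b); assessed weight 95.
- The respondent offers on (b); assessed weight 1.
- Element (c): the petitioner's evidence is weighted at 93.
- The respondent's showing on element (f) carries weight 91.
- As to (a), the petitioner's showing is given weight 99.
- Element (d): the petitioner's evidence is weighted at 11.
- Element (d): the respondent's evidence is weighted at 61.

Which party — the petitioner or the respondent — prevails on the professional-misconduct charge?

Stage 1 (petitioner, proof to a near certainty, weight is at least 93): (a) 99 ≥ 93 — meets; (b) net 95−1=94 ≥ 93 — meets; (c) 93 ≥ 93 — meets.
  Stage 1 is satisfied; the onus moves to the respondent.
Stage 2 (respondent, a more-likely-than-not showing, weight exceeds 48): (d) net 61−11=50 > 48 — meets.
  The respondent carries Stage 2; the petitioner now bears the burden.
Stage 3 (petitioner, any credible evidence, weight is at least 13): (e) net 61−48=13 ≥ 13 — meets.
  Stage 3 is satisfied; the onus moves to the respondent.
Stage 4 (respondent, a more-likely-than-not showing, weight exceeds 48): (f) net 91−43=48 ≤ 48 — fails.
  Not every element is met, so the respondent fails to carry Stage 4.
So the petitioner prevails.

petitioner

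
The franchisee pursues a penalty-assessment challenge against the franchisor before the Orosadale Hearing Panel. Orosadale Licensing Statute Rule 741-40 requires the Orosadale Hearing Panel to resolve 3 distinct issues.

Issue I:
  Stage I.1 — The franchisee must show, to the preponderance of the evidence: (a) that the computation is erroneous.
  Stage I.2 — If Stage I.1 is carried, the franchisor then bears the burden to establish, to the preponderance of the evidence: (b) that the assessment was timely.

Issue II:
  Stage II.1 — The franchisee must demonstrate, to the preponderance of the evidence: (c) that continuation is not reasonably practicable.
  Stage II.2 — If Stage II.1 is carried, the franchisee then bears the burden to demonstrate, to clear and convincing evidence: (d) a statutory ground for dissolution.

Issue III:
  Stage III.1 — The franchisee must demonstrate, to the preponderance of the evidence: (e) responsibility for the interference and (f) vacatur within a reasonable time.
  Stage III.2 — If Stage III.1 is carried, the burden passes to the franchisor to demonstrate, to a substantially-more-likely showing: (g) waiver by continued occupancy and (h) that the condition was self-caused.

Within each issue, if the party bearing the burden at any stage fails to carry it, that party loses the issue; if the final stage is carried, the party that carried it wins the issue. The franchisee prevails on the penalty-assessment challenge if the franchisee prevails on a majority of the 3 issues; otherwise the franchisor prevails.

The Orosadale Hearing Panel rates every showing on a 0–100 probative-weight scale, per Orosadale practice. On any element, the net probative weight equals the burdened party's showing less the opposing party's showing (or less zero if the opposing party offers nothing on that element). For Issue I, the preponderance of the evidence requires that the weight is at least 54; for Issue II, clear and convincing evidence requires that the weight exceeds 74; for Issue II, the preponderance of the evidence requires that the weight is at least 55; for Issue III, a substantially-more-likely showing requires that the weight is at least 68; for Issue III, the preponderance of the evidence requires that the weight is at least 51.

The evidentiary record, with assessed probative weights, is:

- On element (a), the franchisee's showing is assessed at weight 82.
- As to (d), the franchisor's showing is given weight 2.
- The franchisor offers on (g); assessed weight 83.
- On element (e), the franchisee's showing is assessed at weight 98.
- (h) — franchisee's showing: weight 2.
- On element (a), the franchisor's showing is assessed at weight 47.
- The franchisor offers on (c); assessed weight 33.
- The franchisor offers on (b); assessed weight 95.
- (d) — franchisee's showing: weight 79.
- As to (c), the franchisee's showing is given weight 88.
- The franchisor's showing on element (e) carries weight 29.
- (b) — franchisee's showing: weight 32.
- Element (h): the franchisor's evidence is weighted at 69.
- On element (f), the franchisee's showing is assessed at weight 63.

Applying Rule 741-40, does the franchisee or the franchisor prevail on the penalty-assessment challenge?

— Issue I —
At Stage I.1 the franchisee must meet the preponderance of the evidence (weight is at least 54): on (a) the weight is 82 less the opposing 47 gives net 35, which does not reach 54, so (a) does not meet the standard.
  Stage I.1 not carried; the franchisee fails its burden.
So the franchisor prevails on this issue.
— Issue II —
Stage II.1 (franchisee, the preponderance of the evidence, weight is at least 55): (c) net 88−33=55 ≥ 55 — meets.
  Stage II.1 carried; the burden remains with the franchisee.
Stage II.2 (franchisee, clear and convincing evidence, weight exceeds 74): (d) net 79−2=77 > 74 — meets.
  The franchisee carries the last stage.
Every stage carried; the franchisee prevails on this issue.
— Issue III —
Stage III.1 (franchisee, the preponderance of the evidence, weight is at least 51): (e) net 98−29=69 ≥ 51 — meets; (f) 63 ≥ 51 — meets.
  The franchisee carries Stage III.1; the franchisor now bears the burden.
Stage III.2 (franchisor, a substantially-more-likely showing, weight is at least 68): (g) 83 ≥ 68 — meets; (h) net 69−2=67 < 68 — fails.
  The franchisor does not carry Stage III.2.
The analysis ends at Stage III.2; the franchisee prevails on this issue.
Per-issue: Issue I → franchisor; Issue II → franchisee; Issue III → franchisee. The franchisee must prevail on a majority of issues; overall, the franchisee prevails.

franchisee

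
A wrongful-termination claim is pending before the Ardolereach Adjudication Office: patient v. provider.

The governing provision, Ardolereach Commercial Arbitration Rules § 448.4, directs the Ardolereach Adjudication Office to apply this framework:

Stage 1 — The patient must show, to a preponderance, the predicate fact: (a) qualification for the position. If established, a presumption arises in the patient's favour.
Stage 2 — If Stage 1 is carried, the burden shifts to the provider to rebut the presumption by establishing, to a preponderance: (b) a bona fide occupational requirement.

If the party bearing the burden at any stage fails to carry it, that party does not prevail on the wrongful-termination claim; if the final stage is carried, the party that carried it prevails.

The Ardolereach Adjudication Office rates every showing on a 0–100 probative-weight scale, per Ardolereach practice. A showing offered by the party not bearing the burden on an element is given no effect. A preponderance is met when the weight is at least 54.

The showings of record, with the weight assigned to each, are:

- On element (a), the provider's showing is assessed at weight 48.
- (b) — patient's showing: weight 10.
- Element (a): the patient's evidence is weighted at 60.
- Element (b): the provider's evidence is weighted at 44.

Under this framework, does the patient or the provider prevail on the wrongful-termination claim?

patient

At Stage 1 the patient must meet a preponderance (weight is at least 54): on (a) the weight is 60 (the provider's 48 is given no effect), which does reach 54, so (a) meets the standard.
  Stage 1 carried; the burden shifts to the provider.
At Stage 2 the provider must meet a preponderance (weight is at least 54): on (b) the weight is 44 (the patient's 10 is given no effect), < 54, so (b) does not meet the standard.
  The provider does not carry Stage 2.
The analysis ends at Stage 2; the patient prevails.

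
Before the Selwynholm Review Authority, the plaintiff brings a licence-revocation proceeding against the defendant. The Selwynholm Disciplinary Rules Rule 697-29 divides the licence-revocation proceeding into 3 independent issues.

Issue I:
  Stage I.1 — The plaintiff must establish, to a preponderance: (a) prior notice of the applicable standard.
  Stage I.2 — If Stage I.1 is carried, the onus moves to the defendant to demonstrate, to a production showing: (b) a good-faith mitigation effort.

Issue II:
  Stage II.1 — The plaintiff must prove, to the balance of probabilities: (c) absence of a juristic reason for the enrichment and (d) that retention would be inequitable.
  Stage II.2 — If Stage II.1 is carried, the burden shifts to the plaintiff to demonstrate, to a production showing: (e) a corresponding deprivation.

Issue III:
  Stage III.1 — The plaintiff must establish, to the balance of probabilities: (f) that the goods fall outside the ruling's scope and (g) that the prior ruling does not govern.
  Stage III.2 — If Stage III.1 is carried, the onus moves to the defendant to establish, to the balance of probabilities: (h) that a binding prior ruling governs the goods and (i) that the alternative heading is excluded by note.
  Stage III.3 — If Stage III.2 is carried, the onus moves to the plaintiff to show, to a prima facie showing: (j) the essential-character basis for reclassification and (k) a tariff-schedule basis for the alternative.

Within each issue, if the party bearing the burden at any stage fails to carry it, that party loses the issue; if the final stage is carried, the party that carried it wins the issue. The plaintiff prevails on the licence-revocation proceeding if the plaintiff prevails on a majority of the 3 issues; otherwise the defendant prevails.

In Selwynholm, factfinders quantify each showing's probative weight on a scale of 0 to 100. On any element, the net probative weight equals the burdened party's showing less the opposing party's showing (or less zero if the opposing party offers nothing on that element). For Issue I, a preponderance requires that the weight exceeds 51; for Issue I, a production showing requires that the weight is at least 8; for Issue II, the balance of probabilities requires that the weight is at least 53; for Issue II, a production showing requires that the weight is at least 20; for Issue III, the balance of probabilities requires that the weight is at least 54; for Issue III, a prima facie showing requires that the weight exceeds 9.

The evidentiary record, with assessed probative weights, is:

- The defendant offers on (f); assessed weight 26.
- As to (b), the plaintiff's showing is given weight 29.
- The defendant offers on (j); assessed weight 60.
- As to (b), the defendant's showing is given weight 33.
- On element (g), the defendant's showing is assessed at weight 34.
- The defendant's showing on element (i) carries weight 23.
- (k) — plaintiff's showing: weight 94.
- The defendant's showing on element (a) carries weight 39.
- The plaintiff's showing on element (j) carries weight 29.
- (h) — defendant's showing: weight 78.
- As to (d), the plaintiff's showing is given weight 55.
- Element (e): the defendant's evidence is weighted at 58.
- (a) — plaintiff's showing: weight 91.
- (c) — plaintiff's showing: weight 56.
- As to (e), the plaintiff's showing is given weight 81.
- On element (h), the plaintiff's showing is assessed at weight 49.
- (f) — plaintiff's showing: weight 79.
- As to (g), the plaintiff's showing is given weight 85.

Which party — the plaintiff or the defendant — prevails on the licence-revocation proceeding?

— Issue I —
Stage I.1 (plaintiff, a preponderance, weight exceeds 51): (a) net 91−39=52 > 51 — meets.
  The plaintiff carries Stage I.1; the defendant now bears the burden.
Stage I.2 (defendant, a production showing, weight is at least 8): (b) net 33−29=4 < 8 — fails.
  Stage I.2 not carried; the defendant fails its burden.
The analysis ends at Stage I.2; the plaintiff prevails on this issue.
— Issue II —
Stage II.1 — burden on plaintiff; standard: the balance of probabilities (weight is at least 53).
    (c): 56 ≥ 53 [met]
    (d): 55 ≥ 53 [met]
  All elements met. The plaintiff retains the burden for Stage II.2.
Stage II.2 — burden on plaintiff; standard: a production showing (weight is at least 20).
    (e): 81 − 58 = 23 ≥ 20 [met]
  Stage II.2 carried; the final stage is satisfied.
Every stage carried; the plaintiff prevails on this issue.
— Issue III —
Stage III.1 (plaintiff, the balance of probabilities, weight is at least 54): (f) net 79−26=53 < 54 — fails; (g) net 85−34=51 < 54 — fails.
  The plaintiff does not carry Stage III.1.
So the defendant prevails on this issue.
Per-issue: Issue I → plaintiff; Issue II → plaintiff; Issue III → defendant. The plaintiff must prevail on a majority of issues; overall, the plaintiff prevails.

plaintiff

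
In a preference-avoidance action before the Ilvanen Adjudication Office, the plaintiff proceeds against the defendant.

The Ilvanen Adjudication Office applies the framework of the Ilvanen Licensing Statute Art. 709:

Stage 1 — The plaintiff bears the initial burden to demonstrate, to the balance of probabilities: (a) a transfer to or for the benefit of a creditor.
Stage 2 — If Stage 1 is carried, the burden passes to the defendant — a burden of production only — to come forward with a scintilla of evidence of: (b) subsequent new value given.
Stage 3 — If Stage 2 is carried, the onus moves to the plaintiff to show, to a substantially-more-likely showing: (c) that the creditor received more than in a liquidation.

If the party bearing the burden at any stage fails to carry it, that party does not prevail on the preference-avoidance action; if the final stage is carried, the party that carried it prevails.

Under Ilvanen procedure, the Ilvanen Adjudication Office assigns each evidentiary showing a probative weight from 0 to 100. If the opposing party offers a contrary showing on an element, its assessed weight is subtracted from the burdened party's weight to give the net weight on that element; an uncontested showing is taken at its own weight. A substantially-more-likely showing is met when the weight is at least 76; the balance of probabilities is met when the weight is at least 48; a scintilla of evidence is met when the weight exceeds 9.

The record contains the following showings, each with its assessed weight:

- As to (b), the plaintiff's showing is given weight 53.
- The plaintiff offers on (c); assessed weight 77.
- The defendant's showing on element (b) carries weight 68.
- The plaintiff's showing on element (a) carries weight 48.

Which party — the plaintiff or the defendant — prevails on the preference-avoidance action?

Stage 1 — burden on plaintiff; standard: the balance of probabilities (weight is at least 48).
    (a): 48 ≥ 48 [met]
  All elements met. The burden passes to the defendant.
Stage 2 — burden on defendant; standard: a scintilla of evidence (weight exceeds 9).
    (b): 68 − 53 = 15 > 9 [met]
  The defendant carries Stage 2; the plaintiff now bears the burden.
Stage 3 — burden on plaintiff; standard: a substantially-more-likely showing (weight is at least 76).
    (c): 77 ≥ 76 [met]
  All elements met at the final stage.
All stages carried — the plaintiff prevails.

plaintiff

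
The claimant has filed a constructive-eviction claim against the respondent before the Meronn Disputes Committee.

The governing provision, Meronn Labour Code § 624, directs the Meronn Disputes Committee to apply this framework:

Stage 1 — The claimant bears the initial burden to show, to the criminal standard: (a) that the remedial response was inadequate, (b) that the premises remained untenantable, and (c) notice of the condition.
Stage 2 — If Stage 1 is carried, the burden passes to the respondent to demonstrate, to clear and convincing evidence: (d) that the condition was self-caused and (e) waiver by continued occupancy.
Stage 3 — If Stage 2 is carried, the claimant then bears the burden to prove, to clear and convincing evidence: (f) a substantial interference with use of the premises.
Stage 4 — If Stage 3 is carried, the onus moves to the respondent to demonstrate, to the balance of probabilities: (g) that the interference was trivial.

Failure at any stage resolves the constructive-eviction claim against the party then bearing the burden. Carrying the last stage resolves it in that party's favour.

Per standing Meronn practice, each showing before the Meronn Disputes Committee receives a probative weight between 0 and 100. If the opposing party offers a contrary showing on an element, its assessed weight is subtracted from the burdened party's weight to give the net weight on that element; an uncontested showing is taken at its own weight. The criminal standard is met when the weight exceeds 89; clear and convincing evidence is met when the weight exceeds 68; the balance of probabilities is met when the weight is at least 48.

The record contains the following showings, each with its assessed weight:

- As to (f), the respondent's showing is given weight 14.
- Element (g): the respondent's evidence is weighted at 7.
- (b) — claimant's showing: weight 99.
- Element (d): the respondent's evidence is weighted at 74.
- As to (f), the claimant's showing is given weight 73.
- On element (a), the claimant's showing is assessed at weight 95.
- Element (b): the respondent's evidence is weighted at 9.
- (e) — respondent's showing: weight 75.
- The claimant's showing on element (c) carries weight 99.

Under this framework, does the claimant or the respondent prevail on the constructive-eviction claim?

respondent

At Stage 1 the claimant must meet the criminal standard (weight exceeds 89): on (a) the weight is 95, which does exceed 89, so (a) meets the standard; on (b) the weight is 99 less the opposing 9 gives net 90, which does exceed 89, so (b) meets the standard; on (c) the weight is 99, > 89, so (c) meets the standard.
  All elements met. The burden passes to the respondent.
At Stage 2 the respondent must meet clear and convincing evidence (weight exceeds 68): on (d) the weight is 74, > 68, so (d) meets the standard; on (e) the weight is 75, > 68, so (e) meets the standard.
  Stage 2 is satisfied; the onus moves to the claimant.
At Stage 3 the claimant must meet clear and convincing evidence (weight exceeds 68): on (f) the weight is 73 less the opposing 14 gives net 59, ≤ 68, so (f) does not meet the standard.
  Stage 3 not carried; the claimant fails its burden.
The respondent prevails.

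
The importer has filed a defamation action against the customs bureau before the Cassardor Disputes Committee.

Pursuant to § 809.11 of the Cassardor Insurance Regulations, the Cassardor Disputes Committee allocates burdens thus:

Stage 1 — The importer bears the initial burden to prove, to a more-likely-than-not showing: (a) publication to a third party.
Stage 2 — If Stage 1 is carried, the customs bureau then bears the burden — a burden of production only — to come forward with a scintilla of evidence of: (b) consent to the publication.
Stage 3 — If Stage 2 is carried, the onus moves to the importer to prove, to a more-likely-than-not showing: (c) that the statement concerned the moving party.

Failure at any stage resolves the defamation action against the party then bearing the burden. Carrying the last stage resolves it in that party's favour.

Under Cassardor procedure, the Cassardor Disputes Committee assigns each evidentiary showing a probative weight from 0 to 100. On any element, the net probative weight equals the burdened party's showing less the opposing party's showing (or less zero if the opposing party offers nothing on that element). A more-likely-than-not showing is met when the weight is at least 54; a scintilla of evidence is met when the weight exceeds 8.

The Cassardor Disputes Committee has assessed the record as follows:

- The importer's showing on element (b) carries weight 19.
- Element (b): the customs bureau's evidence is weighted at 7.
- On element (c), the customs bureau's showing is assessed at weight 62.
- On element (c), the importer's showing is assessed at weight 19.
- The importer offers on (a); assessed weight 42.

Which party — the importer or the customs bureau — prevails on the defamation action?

customs bureau

At Stage 1 the importer must meet a more-likely-than-not showing (weight is at least 54): on (a) the weight is 42, < 54, so (a) does not meet the standard.
  The importer does not carry Stage 1.
The customs bureau prevails.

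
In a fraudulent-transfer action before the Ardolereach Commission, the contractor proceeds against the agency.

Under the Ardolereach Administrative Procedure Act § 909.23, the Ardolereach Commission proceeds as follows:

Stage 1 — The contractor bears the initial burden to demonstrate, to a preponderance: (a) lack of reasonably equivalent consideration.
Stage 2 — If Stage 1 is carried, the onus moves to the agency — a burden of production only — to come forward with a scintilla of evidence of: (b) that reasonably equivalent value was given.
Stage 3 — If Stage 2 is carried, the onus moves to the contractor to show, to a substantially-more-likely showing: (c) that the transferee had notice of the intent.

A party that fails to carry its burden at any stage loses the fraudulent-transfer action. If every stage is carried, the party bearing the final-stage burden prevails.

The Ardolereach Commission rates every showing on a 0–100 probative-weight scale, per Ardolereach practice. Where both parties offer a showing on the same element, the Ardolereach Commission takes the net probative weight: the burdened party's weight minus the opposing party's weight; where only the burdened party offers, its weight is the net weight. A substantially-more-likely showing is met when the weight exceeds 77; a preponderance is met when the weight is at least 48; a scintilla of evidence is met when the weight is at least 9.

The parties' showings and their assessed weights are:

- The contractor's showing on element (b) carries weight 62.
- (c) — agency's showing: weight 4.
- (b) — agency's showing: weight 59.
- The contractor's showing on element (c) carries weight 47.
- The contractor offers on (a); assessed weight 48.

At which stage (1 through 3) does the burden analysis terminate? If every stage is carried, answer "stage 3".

stage 2

Stage 1 — burden on contractor; standard: a preponderance (weight is at least 48).
    (a): 48 ≥ 48 [met]
  All elements met. The burden passes to the agency.
Stage 2 — burden on agency; standard: a scintilla of evidence (weight is at least 9).
    (b): 59 − 62 = -3 < 9 [not met]
  The agency does not carry Stage 2.
The analysis ends at Stage 2; the contractor prevails.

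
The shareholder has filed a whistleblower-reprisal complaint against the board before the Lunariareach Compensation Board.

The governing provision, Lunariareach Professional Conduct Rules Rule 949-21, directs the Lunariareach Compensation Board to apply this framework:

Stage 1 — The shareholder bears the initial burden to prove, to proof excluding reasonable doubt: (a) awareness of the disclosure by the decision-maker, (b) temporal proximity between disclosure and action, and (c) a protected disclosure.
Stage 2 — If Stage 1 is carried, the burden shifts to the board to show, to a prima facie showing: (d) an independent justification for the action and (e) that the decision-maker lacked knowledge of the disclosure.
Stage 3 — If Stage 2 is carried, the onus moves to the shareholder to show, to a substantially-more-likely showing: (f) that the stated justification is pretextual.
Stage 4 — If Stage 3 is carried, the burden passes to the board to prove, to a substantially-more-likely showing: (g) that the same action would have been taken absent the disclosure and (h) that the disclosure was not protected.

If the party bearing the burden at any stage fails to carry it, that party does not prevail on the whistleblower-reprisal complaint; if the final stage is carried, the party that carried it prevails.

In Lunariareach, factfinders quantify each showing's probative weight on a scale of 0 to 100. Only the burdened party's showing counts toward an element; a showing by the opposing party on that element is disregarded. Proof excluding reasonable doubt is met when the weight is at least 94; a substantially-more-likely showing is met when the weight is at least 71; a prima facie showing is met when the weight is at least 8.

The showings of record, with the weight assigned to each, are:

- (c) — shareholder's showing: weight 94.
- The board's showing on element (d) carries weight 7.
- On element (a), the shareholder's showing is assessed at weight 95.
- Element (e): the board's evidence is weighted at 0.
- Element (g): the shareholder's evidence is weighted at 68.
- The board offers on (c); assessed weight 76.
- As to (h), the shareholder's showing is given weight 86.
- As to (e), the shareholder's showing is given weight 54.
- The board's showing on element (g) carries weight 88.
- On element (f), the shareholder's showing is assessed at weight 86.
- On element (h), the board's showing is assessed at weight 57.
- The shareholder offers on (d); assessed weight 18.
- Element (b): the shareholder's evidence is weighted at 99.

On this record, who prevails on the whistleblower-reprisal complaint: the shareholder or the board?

shareholder

Stage 1 (shareholder, proof excluding reasonable doubt, weight is at least 94): (a) 95 ≥ 94 — meets; (b) 99 ≥ 94 — meets; (c) 94 (board's 76 disregarded) ≥ 94 — meets.
  All elements met. The burden passes to the board.
Stage 2 (board, a prima facie showing, weight is at least 8): (d) 7 (shareholder's 18 disregarded) < 8 — fails; (e) 0 (shareholder's 54 disregarded) < 8 — fails.
  Stage 2 not carried; the board fails its burden.
The analysis ends at Stage 2; the shareholder prevails.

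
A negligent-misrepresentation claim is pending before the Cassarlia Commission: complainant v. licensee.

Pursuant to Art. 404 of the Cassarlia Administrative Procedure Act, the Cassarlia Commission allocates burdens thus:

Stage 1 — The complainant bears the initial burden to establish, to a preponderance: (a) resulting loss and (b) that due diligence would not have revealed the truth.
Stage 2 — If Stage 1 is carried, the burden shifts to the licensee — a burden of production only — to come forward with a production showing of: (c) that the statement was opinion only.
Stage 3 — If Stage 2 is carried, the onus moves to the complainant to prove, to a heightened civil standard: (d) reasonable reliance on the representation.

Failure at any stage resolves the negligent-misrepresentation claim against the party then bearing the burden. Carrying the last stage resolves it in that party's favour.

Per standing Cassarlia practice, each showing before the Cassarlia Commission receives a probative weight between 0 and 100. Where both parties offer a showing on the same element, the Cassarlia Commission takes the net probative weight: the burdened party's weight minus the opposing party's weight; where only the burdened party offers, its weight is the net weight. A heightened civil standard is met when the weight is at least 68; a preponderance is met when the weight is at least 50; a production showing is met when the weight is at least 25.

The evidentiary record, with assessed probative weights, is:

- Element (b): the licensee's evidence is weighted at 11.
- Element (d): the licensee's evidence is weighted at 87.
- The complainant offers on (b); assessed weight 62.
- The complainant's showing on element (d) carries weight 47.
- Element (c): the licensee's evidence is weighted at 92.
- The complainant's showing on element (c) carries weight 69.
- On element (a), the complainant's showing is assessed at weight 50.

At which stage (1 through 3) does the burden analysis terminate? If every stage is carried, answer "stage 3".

At Stage 1 the complainant must meet a preponderance (weight is at least 50): on (a) the weight is 50, ≥ 50, so (a) meets the standard; on (b) the weight is 62 less the opposing 11 gives net 51, ≥ 50, so (b) meets the standard.
  Stage 1 carried; the burden shifts to the licensee.
At Stage 2 the licensee must meet a production showing (weight is at least 25): on (c) the weight is 92 less the opposing 69 gives net 23, < 25, so (c) does not meet the standard.
  Not every element is met, so the licensee fails to carry Stage 2.
So the complainant prevails.

stage 2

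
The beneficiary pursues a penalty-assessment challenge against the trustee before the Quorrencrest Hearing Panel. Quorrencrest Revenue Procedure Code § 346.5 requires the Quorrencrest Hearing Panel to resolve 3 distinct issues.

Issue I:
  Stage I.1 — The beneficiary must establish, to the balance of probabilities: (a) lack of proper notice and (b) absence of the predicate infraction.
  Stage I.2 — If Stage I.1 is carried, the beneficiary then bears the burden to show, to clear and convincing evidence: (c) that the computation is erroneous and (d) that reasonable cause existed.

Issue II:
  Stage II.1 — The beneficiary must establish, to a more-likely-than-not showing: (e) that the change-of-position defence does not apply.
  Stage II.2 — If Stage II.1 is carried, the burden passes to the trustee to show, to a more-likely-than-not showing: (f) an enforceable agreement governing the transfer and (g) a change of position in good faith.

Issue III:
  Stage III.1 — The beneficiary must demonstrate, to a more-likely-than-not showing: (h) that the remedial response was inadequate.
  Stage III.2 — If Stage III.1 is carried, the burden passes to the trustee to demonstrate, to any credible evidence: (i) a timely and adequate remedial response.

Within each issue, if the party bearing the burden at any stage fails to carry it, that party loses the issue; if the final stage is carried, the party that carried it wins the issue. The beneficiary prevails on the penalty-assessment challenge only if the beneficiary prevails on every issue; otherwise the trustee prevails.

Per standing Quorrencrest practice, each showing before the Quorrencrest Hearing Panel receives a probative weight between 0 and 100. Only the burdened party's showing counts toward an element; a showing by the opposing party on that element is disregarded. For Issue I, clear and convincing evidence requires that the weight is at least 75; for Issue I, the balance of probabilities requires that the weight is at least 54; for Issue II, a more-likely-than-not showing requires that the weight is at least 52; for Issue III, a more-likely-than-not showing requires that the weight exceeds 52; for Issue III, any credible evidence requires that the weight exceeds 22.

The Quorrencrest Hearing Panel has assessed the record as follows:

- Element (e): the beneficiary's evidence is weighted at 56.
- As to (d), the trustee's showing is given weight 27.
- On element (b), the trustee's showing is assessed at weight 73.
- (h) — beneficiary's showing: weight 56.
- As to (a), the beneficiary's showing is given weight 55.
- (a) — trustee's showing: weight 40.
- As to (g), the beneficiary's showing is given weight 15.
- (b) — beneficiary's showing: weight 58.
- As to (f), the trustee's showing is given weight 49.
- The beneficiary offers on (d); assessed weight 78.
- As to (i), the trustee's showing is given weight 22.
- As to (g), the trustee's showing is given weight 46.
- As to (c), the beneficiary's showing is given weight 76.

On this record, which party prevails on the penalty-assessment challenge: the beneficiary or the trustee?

— Issue I —
At Stage I.1 the beneficiary must meet the balance of probabilities (weight is at least 54): on (a) the weight is 55 (the trustee's 40 is given no effect), which does reach 54, so (a) meets the standard; on (b) the weight is 58 (the trustee's 73 is given no effect), which does reach 54, so (b) meets the standard.
  Stage I.1 carried; the burden remains with the beneficiary.
At Stage I.2 the beneficiary must meet clear and convincing evidence (weight is at least 75): on (c) the weight is 76, ≥ 75, so (c) meets the standard; on (d) the weight is 78 (the trustee's 27 is given no effect), ≥ 75, so (d) meets the standard.
  All elements met at the final stage.
With every stage satisfied, the beneficiary prevails on this issue.
— Issue II —
At Stage II.1 the beneficiary must meet a more-likely-than-not showing (weight is at least 52): on (e) the weight is 56, which does reach 52, so (e) meets the standard.
  Stage II.1 is satisfied; the onus moves to the trustee.
At Stage II.2 the trustee must meet a more-likely-than-not showing (weight is at least 52): on (f) the weight is 49, < 52, so (f) does not meet the standard; on (g) the weight is 46 (the beneficiary's 15 is given no effect), which does not reach 52, so (g) does not meet the standard.
  The trustee does not carry Stage II.2.
The analysis ends at Stage II.2; the beneficiary prevails on this issue.
— Issue III —
Stage III.1 (beneficiary, a more-likely-than-not showing, weight exceeds 52): (h) 56 > 52 — meets.
  All elements met. The burden passes to the trustee.
Stage III.2 (trustee, any credible evidence, weight exceeds 22): (i) 22 ≤ 22 — fails.
  Not every element is met, so the trustee fails to carry Stage III.2.
The beneficiary prevails on this issue.
Per-issue: Issue I → beneficiary; Issue II → beneficiary; Issue III → beneficiary. The beneficiary must prevail on every issue; overall, the beneficiary prevails.

beneficiary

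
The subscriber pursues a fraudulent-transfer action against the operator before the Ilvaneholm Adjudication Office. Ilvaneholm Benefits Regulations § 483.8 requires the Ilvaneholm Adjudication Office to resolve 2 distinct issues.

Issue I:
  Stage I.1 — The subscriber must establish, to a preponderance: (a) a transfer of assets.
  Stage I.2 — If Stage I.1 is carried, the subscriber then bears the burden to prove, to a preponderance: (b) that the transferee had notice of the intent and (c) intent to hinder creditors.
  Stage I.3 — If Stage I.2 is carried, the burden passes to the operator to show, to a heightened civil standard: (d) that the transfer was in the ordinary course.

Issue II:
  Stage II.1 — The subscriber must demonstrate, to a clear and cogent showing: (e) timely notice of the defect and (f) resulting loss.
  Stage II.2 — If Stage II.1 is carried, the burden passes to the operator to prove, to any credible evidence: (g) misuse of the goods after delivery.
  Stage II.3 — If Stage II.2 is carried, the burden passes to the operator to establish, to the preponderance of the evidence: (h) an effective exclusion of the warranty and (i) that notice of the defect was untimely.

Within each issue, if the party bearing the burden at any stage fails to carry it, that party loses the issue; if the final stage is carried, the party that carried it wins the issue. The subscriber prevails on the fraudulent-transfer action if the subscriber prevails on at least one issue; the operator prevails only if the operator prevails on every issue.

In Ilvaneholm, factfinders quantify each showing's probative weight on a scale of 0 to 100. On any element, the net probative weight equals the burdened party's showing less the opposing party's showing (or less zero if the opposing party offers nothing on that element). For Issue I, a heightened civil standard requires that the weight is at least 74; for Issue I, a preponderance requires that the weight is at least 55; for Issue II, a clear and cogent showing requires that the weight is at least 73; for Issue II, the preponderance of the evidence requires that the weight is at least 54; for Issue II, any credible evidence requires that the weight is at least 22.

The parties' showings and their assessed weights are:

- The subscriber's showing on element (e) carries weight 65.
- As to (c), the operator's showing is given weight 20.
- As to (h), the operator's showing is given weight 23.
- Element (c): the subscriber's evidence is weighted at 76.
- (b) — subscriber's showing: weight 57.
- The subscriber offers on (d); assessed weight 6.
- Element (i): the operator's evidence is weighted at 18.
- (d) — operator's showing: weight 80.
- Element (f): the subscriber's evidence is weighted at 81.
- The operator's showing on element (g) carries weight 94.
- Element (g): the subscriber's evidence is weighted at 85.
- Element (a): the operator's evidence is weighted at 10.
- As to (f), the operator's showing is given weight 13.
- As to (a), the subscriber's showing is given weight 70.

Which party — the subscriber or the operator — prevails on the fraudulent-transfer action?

operator

— Issue I —
At Stage I.1 the subscriber must meet a preponderance (weight is at least 55): on (a) the weight is 70 less the opposing 10 gives net 60, which does reach 55, so (a) meets the standard.
  Stage I.1 is satisfied; the subscriber continues to bear the burden.
At Stage I.2 the subscriber must meet a preponderance (weight is at least 55): on (b) the weight is 57, ≥ 55, so (b) meets the standard; on (c) the weight is 76 less the opposing 20 gives net 56, which does reach 55, so (c) meets the standard.
  The subscriber carries Stage I.2; the operator now bears the burden.
At Stage I.3 the operator must meet a heightened civil standard (weight is at least 74): on (d) the weight is 80 less the opposing 6 gives net 74, which does reach 74, so (d) meets the standard.
  Stage I.3 carried; the final stage is satisfied.
All stages carried — the operator prevails on this issue.
— Issue II —
Stage II.1 — burden on subscriber; standard: a clear and cogent showing (weight is at least 73).
    (e): 65 < 73 [not met]
    (f): 81 − 13 = 68 < 73 [not met]
  Not every element is met, so the subscriber fails to carry Stage II.1.
So the operator prevails on this issue.
Per-issue: Issue I → operator; Issue II → operator. The subscriber must prevail on at least one issue; overall, the operator prevails.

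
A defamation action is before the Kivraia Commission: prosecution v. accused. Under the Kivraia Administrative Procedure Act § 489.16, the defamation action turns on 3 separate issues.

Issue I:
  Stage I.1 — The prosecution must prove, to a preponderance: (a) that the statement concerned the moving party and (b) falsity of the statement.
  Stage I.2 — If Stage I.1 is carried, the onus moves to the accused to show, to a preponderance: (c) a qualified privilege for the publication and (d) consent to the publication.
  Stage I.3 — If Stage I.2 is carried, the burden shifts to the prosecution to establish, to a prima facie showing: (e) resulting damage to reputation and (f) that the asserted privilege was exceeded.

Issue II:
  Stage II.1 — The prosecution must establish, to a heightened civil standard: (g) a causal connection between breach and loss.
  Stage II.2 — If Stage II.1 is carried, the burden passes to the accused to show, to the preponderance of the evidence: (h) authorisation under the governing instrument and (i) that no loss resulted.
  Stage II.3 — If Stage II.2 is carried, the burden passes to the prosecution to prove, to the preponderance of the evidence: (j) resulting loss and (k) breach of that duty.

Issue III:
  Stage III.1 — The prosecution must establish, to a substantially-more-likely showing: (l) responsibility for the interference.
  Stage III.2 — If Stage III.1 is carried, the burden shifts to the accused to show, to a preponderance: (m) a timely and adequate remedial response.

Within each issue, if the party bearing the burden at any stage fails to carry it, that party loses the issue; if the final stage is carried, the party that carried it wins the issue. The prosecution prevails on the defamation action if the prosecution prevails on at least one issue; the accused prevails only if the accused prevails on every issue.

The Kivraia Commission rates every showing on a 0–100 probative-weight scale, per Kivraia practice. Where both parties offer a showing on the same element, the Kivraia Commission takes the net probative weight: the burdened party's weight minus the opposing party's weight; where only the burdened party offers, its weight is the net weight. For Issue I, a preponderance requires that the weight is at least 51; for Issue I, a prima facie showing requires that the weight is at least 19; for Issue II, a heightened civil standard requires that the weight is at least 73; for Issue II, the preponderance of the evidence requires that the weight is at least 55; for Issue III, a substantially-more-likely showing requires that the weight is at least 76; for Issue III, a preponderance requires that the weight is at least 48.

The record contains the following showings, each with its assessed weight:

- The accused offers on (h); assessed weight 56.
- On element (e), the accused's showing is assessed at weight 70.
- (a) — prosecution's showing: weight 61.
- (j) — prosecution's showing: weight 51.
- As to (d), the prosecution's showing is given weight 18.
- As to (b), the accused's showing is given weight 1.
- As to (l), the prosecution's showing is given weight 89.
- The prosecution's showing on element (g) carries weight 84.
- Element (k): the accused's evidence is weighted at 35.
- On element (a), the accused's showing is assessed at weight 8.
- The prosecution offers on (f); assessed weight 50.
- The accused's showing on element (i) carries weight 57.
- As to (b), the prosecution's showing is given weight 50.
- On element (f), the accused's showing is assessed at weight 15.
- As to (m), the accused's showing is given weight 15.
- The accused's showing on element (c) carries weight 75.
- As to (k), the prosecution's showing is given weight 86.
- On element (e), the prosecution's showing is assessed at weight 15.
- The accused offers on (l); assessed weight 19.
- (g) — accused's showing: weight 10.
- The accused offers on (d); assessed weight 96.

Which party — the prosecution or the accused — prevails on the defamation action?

— Issue I —
Stage I.1 — burden on prosecution; standard: a preponderance (weight is at least 51).
    (a): 61 − 8 = 53 ≥ 51 [met]
    (b): 50 − 1 = 49 < 51 [not met]
  The prosecution does not carry Stage I.1.
So the accused prevails on this issue.
— Issue II —
Stage II.1 (prosecution, a heightened civil standard, weight is at least 73): (g) net 84−10=74 ≥ 73 — meets.
  Stage II.1 is satisfied; the onus moves to the accused.
Stage II.2 (accused, the preponderance of the evidence, weight is at least 55): (h) 56 ≥ 55 — meets; (i) 57 ≥ 55 — meets.
  Stage II.2 is satisfied; the onus moves to the prosecution.
Stage II.3 (prosecution, the preponderance of the evidence, weight is at least 55): (j) 51 < 55 — fails; (k) net 86−35=51 < 55 — fails.
  Not every element is met, so the prosecution fails to carry Stage II.3.
The accused prevails on this issue.
— Issue III —
Stage III.1 (prosecution, a substantially-more-likely showing, weight is at least 76): (l) net 89−19=70 < 76 — fails.
  The prosecution does not carry Stage III.1.
The accused prevails on this issue.
Per-issue: Issue I → accused; Issue II → accused; Issue III → accused. The prosecution must prevail on at least one issue; overall, the accused prevails.

accused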